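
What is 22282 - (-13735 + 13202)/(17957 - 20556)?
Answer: 57910385/2599 ≈ 22282.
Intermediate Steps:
22282 - (-13735 + 13202)/(17957 - 20556) = 22282 - (-533)/(-2599) = 22282 - (-533)*(-1)/2599 = 22282 - 1*533/2599 = 22282 - 533/2599 = 57910385/2599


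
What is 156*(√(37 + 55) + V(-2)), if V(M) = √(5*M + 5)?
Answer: 312*√23 + 156*I*√5 ≈ 1496.3 + 348.83*I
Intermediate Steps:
V(M) = √(5 + 5*M)
156*(√(37 + 55) + V(-2)) = 156*(√(37 + 55) + √(5 + 5*(-2))) = 156*(√92 + √(5 - 10)) = 156*(2*√23 + √(-5)) = 156*(2*√23 + I*√5) = 312*√23 + 156*I*√5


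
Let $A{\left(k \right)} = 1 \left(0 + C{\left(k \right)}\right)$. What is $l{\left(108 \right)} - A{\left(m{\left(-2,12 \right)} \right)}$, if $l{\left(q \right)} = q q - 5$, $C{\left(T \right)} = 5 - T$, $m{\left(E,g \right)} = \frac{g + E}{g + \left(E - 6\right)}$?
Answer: $\frac{23313}{2} \approx 11657.0$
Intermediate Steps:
$m{\left(E,g \right)} = \frac{E + g}{-6 + E + g}$ ($m{\left(E,g \right)} = \frac{E + g}{g + \left(E - 6\right)} = \frac{E + g}{g + \left(-6 + E\right)} = \frac{E + g}{-6 + E + g}$)
$l{\left(q \right)} = -5 + q^{2}$ ($l{\left(q \right)} = q^{2} - 5 = -5 + q^{2}$)
$A{\left(k \right)} = 5 - k$ ($A{\left(k \right)} = 1 \left(0 - \left(-5 + k\right)\right) = 1 \left(5 - k\right) = 5 - k$)
$l{\left(108 \right)} - A{\left(m{\left(-2,12 \right)} \right)} = \left(-5 + 108^{2}\right) - \left(5 - \frac{-2 + 12}{-6 - 2 + 12}\right) = \left(-5 + 11664\right) - \left(5 - \frac{1}{4} \cdot 10\right) = 11659 - \left(5 - \frac{1}{4} \cdot 10\right) = 11659 - \left(5 - \frac{5}{2}\right) = 11659 - \frac{5}{2} = \frac{23313}{2}$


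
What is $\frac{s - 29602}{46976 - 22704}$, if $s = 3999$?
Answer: $- \frac{25603}{24272} \approx -1.0548$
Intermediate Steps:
$\frac{s - 29602}{46976 - 22704} = \frac{3999 - 29602}{46976 - 22704} = \frac{3999 - 29602}{24272} = \left(3999 - 29602\right) \frac{1}{24272} = \left(-25603\right) \frac{1}{24272} = - \frac{25603}{24272}$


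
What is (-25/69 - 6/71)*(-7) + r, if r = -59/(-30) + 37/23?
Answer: 328387/48990 ≈ 6.7031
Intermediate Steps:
r = 2467/690 (r = -59*(-1/30) + 37*(1/23) = 59/30 + 37/23 = 2467/690 ≈ 3.5754)
(-25/69 - 6/71)*(-7) + r = (-25/69 - 6/71)*(-7) + 2467/690 = -2189/4899*(-7) + 2467/690 = 15323/4899 + 2467/690 = 328387/48990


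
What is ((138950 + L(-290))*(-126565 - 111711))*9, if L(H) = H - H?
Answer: -297976051800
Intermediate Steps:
L(H) = 0
((138950 + L(-290))*(-126565 - 111711))*9 = ((138950 + 0)*(-126565 - 111711))*9 = (138950*(-238276))*9 = -33108450200*9 = -297976051800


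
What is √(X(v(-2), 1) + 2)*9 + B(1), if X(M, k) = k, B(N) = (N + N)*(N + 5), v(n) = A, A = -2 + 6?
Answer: 12 + 9*√3 ≈ 27.588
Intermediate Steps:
A = 4
v(n) = 4
B(N) = 2*N*(5 + N) (B(N) = (2*N)*(5 + N) = 2*N*(5 + N))
√(X(v(-2), 1) + 2)*9 + B(1) = √(1 + 2)*9 + 2*1*(5 + 1) = √3*9 + 2*1*6 = 9*√3 + 12 = 12 + 9*√3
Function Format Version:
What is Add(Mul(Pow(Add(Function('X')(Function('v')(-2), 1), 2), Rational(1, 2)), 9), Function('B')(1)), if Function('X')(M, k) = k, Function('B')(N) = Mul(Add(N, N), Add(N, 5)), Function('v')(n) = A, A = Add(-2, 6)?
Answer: Add(12, Mul(9, Pow(3, Rational(1, 2)))) ≈ 27.588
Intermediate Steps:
A = 4
Function('v')(n) = 4
Function('B')(N) = Mul(2, N, Add(5, N)) (Function('B')(N) = Mul(Mul(2, N), Add(5, N)) = Mul(2, N, Add(5, N)))
Add(Mul(Pow(Add(Function('X')(Function('v')(-2), 1), 2), Rational(1, 2)), 9), Function('B')(1)) = Add(Mul(Pow(Add(1, 2), Rational(1, 2)), 9), Mul(2, 1, Add(5, 1))) = Add(Mul(Pow(3, Rational(1, 2)), 9), Mul(2, 1, 6)) = Add(Mul(9, Pow(3, Rational(1, 2))), 12) = Add(12, Mul(9, Pow(3, Rational(1, 2))))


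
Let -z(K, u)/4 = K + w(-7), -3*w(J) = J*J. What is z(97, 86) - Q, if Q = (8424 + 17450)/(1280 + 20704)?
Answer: -1186563/3664 ≈ -323.84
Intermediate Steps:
w(J) = -J**2/3 (w(J) = -J*J/3 = -J**2/3)
z(K, u) = 196/3 - 4*K (z(K, u) = -4*(K - 1/3*(-7)**2) = -4*(K - 1/3*49) = -4*(K - 49/3) = -4*(-49/3 + K) = 196/3 - 4*K)
Q = 12937/10992 (Q = 25874/21984 = 25874*(1/21984) = 12937/10992 ≈ 1.1769)
z(97, 86) - Q = (196/3 - 4*97) - 1*12937/10992 = (196/3 - 388) - 12937/10992 = -968/3 - 12937/10992 = -1186563/3664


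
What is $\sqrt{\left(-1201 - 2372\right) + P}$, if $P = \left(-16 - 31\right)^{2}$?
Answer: $2 i \sqrt{341} \approx 36.932 i$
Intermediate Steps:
$P = 2209$ ($P = \left(-47\right)^{2} = 2209$)
$\sqrt{\left(-1201 - 2372\right) + P} = \sqrt{\left(-1201 - 2372\right) + 2209} = \sqrt{-3573 + 2209} = \sqrt{-1364} = 2 i \sqrt{341}$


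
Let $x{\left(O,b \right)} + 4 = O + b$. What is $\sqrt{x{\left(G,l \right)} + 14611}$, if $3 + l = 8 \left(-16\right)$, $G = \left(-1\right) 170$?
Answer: $\sqrt{14306} \approx 119.61$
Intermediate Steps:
$G = -170$
$l = -131$ ($l = -3 + 8 \left(-16\right) = -3 - 128 = -131$)
$x{\left(O,b \right)} = -4 + O + b$ ($x{\left(O,b \right)} = -4 + \left(O + b\right) = -4 + O + b$)
$\sqrt{x{\left(G,l \right)} + 14611} = \sqrt{\left(-4 - 170 - 131\right) + 14611} = \sqrt{-305 + 14611} = \sqrt{14306}$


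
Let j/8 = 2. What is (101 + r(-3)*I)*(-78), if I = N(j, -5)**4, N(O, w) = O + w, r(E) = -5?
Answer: 5702112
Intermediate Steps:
j = 16 (j = 8*2 = 16)
I = 14641 (I = (16 - 5)**4 = 11**4 = 14641)
(101 + r(-3)*I)*(-78) = (101 - 5*14641)*(-78) = (101 - 73205)*(-78) = -73104*(-78) = 5702112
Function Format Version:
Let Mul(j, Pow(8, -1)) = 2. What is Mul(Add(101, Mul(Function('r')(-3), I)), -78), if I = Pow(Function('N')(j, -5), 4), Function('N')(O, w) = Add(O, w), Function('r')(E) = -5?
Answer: 5702112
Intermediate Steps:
j = 16 (j = Mul(8, 2) = 16)
I = 14641 (I = Pow(Add(16, -5), 4) = Pow(11, 4) = 14641)
Mul(Add(101, Mul(Function('r')(-3), I)), -78) = Mul(Add(101, Mul(-5, 14641)), -78) = Mul(Add(101, -73205), -78) = Mul(-73104, -78) = 5702112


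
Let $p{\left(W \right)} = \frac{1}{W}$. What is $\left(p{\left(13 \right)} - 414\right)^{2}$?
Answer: $\frac{28955161}{169} \approx 1.7133 \cdot 10^{5}$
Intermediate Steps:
$\left(p{\left(13 \right)} - 414\right)^{2} = \left(\frac{1}{13} - 414\right)^{2} = \left(- \frac{5381}{13}\right)^{2} = \frac{28955161}{169}$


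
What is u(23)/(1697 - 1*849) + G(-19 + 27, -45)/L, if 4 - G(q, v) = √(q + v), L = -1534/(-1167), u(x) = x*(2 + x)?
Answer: 2420257/650416 - 1167*I*√37/1534 ≈ 3.7211 - 4.6275*I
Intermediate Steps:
L = 1534/1167 (L = -1534*(-1/1167) = 1534/1167 ≈ 1.3145)
G(q, v) = 4 - √(q + v)
u(23)/(1697 - 1*849) + G(-19 + 27, -45)/L = (23*(2 + 23))/(1697 - 1*849) + (4 - √((-19 + 27) - 45))/(1534/1167) = (23*25)/(1697 - 849) + (4 - √(8 - 45))*(1167/1534) = 575/848 + (4 - √(-37))*(1167/1534) = 575*(1/848) + (4 - I*√37)*(1167/1534) = 575/848 + (4 - I*√37)*(1167/1534) = 575/848 + (2334/767 - 1167*I*√37/1534) = 2420257/650416 - 1167*I*√37/1534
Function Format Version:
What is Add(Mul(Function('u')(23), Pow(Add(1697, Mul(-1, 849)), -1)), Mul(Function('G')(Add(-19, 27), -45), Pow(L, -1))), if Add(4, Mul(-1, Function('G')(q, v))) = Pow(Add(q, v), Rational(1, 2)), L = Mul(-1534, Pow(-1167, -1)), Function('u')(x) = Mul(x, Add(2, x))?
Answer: Add(Rational(2420257, 650416), Mul(Rational(-1167, 1534), I, Pow(37, Rational(1, 2)))) ≈ Add(3.7211, Mul(-4.6275, I))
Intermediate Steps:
L = Rational(1534, 1167) (L = Mul(-1534, Rational(-1, 1167)) = Rational(1534, 1167) ≈ 1.3145)
Function('G')(q, v) = Add(4, Mul(-1, Pow(Add(q, v), Rational(1, 2))))
Add(Mul(Function('u')(23), Pow(Add(1697, Mul(-1, 849)), -1)), Mul(Function('G')(Add(-19, 27), -45), Pow(L, -1))) = Add(Mul(Mul(23, Add(2, 23)), Pow(Add(1697, Mul(-1, 849)), -1)), Mul(Add(4, Mul(-1, Pow(Add(Add(-19, 27), -45), Rational(1, 2)))), Pow(Rational(1534, 1167), -1))) = Add(Mul(Mul(23, 25), Pow(Add(1697, -849), -1)), Mul(Add(4, Mul(-1, Pow(Add(8, -45), Rational(1, 2)))), Rational(1167, 1534))) = Add(Mul(575, Pow(848, -1)), Mul(Add(4, Mul(-1, Pow(-37, Rational(1, 2)))), Rational(1167, 1534))) = Add(Mul(575, Rational(1, 848)), Mul(Add(4, Mul(-1, Mul(I, Pow(37, Rational(1, 2))))), Rational(1167, 1534))) = Add(Rational(575, 848), Mul(Add(4, Mul(-1, I, Pow(37, Rational(1, 2)))), Rational(1167, 1534))) = Add(Rational(575, 848), Add(Rational(2334, 767), Mul(Rational(-1167, 1534), I, Pow(37, Rational(1, 2))))) = Add(Rational(2420257, 650416), Mul(Rational(-1167, 1534), I, Pow(37, Rational(1, 2))))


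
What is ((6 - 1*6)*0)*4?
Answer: 0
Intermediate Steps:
((6 - 1*6)*0)*4 = ((6 - 6)*0)*4 = (0*0)*4 = 0*4 = 0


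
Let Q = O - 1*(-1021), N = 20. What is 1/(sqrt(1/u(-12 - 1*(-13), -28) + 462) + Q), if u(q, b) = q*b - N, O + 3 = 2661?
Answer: 176592/649659793 - 20*sqrt(2661)/649659793 ≈ 0.00027023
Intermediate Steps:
O = 2658 (O = -3 + 2661 = 2658)
Q = 3679 (Q = 2658 - 1*(-1021) = 2658 + 1021 = 3679)
u(q, b) = -20 + b*q (u(q, b) = q*b - 1*20 = b*q - 20 = -20 + b*q)
1/(sqrt(1/u(-12 - 1*(-13), -28) + 462) + Q) = 1/(sqrt(1/(-20 - 28*(-12 - 1*(-13))) + 462) + 3679) = 1/(sqrt(1/(-20 - 28*(-12 + 13)) + 462) + 3679) = 1/(sqrt(1/(-20 - 28*1) + 462) + 3679) = 1/(sqrt(1/(-20 - 28) + 462) + 3679) = 1/(sqrt(1/(-48) + 462) + 3679) = 1/(sqrt(-1/48 + 462) + 3679) = 1/(sqrt(22175/48) + 3679) = 1/(5*sqrt(2661)/12 + 3679) = 1/(3679 + 5*sqrt(2661)/12)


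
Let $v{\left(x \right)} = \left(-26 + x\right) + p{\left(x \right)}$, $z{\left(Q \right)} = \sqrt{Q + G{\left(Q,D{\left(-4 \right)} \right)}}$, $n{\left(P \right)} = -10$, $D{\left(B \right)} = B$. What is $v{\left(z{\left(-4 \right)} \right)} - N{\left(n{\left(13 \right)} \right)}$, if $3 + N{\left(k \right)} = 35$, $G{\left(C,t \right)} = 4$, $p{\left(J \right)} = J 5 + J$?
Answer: $-58$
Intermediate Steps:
$p{\left(J \right)} = 6 J$ ($p{\left(J \right)} = 5 J + J = 6 J$)
$N{\left(k \right)} = 32$ ($N{\left(k \right)} = -3 + 35 = 32$)
$z{\left(Q \right)} = \sqrt{4 + Q}$ ($z{\left(Q \right)} = \sqrt{Q + 4} = \sqrt{4 + Q}$)
$v{\left(x \right)} = -26 + 7 x$ ($v{\left(x \right)} = \left(-26 + x\right) + 6 x = -26 + 7 x$)
$v{\left(z{\left(-4 \right)} \right)} - N{\left(n{\left(13 \right)} \right)} = \left(-26 + 7 \sqrt{4 - 4}\right) - 32 = \left(-26 + 7 \sqrt{0}\right) - 32 = \left(-26 + 7 \cdot 0\right) - 32 = \left(-26 + 0\right) - 32 = -26 - 32 = -58$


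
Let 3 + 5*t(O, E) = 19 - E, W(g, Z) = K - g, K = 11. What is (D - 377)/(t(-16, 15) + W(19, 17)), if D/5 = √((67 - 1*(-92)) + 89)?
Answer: 145/3 - 50*√62/39 ≈ 38.238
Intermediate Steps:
W(g, Z) = 11 - g
t(O, E) = 16/5 - E/5 (t(O, E) = -⅗ + (19 - E)/5 = -⅗ + (19/5 - E/5) = 16/5 - E/5)
D = 10*√62 (D = 5*√((67 - 1*(-92)) + 89) = 5*√((67 + 92) + 89) = 5*√(159 + 89) = 5*√248 = 5*(2*√62) = 10*√62 ≈ 78.740)
(D - 377)/(t(-16, 15) + W(19, 17)) = (10*√62 - 377)/((16/5 - ⅕*15) + (11 - 1*19)) = (-377 + 10*√62)/((16/5 - 3) + (11 - 19)) = (-377 + 10*√62)/(⅕ - 8) = (-377 + 10*√62)/(-39/5) = (-377 + 10*√62)*(-5/39) = 145/3 - 50*√62/39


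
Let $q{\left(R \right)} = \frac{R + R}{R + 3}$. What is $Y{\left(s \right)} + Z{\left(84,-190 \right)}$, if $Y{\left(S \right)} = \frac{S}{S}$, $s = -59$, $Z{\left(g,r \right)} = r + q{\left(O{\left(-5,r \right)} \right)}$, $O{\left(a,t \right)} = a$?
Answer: $-184$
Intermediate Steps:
$q{\left(R \right)} = \frac{2 R}{3 + R}$
$Z{\left(g,r \right)} = 5 + r$ ($Z{\left(g,r \right)} = r + 2 \left(-5\right) \frac{1}{3 - 5} = r + 2 \left(-5\right) \frac{1}{-2} = r + 2 \left(-5\right) \left(- \frac{1}{2}\right) = r + 5 = 5 + r$)
$Y{\left(S \right)} = 1$
$Y{\left(s \right)} + Z{\left(84,-190 \right)} = 1 + \left(5 - 190\right) = 1 - 185 = -184$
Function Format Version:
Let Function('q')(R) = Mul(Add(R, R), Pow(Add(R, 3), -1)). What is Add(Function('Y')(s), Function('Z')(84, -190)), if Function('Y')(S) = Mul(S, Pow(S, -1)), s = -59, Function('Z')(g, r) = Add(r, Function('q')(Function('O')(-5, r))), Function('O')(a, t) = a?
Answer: -184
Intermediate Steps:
Function('q')(R) = Mul(2, R, Pow(Add(3, R), -1)) (Function('q')(R) = Mul(Mul(2, R), Pow(Add(3, R), -1)) = Mul(2, R, Pow(Add(3, R), -1)))
Function('Z')(g, r) = Add(5, r) (Function('Z')(g, r) = Add(r, Mul(2, -5, Pow(Add(3, -5), -1))) = Add(r, Mul(2, -5, Pow(-2, -1))) = Add(r, Mul(2, -5, Rational(-1, 2))) = Add(r, 5) = Add(5, r))
Function('Y')(S) = 1
Add(Function('Y')(s), Function('Z')(84, -190)) = Add(1, Add(5, -190)) = Add(1, -185) = -184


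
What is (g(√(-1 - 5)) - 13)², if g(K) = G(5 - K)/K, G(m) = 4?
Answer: 499/3 + 52*I*√6/3 ≈ 166.33 + 42.458*I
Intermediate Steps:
g(K) = 4/K
(g(√(-1 - 5)) - 13)² = (4/(√(-1 - 5)) - 13)² = (4/(√(-6)) - 13)² = (4/((I*√6)) - 13)² = (4*(-I*√6/6) - 13)² = (-2*I*√6/3 - 13)² = (-13 - 2*I*√6/3)²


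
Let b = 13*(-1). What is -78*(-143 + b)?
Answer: 12168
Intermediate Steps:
b = -13
-78*(-143 + b) = -78*(-143 - 13) = -78*(-156) = 12168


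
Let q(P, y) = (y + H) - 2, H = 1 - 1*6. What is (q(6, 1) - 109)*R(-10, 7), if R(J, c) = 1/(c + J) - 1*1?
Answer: 460/3 ≈ 153.33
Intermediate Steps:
H = -5 (H = 1 - 6 = -5)
q(P, y) = -7 + y (q(P, y) = (y - 5) - 2 = (-5 + y) - 2 = -7 + y)
R(J, c) = -1 + 1/(J + c) (R(J, c) = 1/(J + c) - 1 = -1 + 1/(J + c))
(q(6, 1) - 109)*R(-10, 7) = ((-7 + 1) - 109)*((1 - 1*(-10) - 1*7)/(-10 + 7)) = (-6 - 109)*((1 + 10 - 7)/(-3)) = -(-115)*4/3 = -115*(-4/3) = 460/3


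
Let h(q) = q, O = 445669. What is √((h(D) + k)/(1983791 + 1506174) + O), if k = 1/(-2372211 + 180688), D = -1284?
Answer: √26070336386595409075106625355290/7648338566695 ≈ 667.58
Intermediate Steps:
k = -1/2191523 (k = 1/(-2191523) = -1/2191523 ≈ -4.5630e-7)
√((h(D) + k)/(1983791 + 1506174) + O) = √((-1284 - 1/2191523)/(1983791 + 1506174) + 445669) = √(-2813915533/2191523/3489965 + 445669) = √(-2813915533/2191523*1/3489965 + 445669) = √(-2813915533/7648338566695 + 445669) = √(3408627397866478422/7648338566695) = √26070336386595409075106625355290/7648338566695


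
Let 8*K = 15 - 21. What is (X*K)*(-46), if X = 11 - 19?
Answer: -276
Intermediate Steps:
X = -8
K = -3/4 (K = (15 - 21)/8 = (1/8)*(-6) = -3/4 ≈ -0.75000)
(X*K)*(-46) = -8*(-3/4)*(-46) = 6*(-46) = -276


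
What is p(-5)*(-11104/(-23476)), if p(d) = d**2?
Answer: 69400/5869 ≈ 11.825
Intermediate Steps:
p(-5)*(-11104/(-23476)) = (-5)**2*(-11104/(-23476)) = 25*(-11104*(-1/23476)) = 25*(2776/5869) = 69400/5869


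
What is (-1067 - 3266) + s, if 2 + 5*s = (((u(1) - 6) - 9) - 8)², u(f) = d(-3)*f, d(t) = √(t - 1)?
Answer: -21142/5 - 92*I/5 ≈ -4228.4 - 18.4*I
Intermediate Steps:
d(t) = √(-1 + t)
u(f) = 2*I*f (u(f) = √(-1 - 3)*f = √(-4)*f = (2*I)*f = 2*I*f)
s = -⅖ + (-23 + 2*I)²/5 (s = -⅖ + (((2*I*1 - 6) - 9) - 8)²/5 = -⅖ + (((2*I - 6) - 9) - 8)²/5 = -⅖ + (((-6 + 2*I) - 9) - 8)²/5 = -⅖ + ((-15 + 2*I) - 8)²/5 = -⅖ + (-23 + 2*I)²/5 ≈ 104.6 - 18.4*I)
(-1067 - 3266) + s = (-1067 - 3266) + (523/5 - 92*I/5) = -4333 + (523/5 - 92*I/5) = -21142/5 - 92*I/5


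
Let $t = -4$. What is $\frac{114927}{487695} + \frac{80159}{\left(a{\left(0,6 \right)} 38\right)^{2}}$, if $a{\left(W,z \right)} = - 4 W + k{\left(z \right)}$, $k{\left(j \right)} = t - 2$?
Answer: $\frac{15022502891}{8450778960} \approx 1.7776$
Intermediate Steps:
$k{\left(j \right)} = -6$ ($k{\left(j \right)} = -4 - 2 = -6$)
$a{\left(W,z \right)} = -6 - 4 W$ ($a{\left(W,z \right)} = - 4 W - 6 = -6 - 4 W$)
$\frac{114927}{487695} + \frac{80159}{\left(a{\left(0,6 \right)} 38\right)^{2}} = \frac{114927}{487695} + \frac{80159}{\left(\left(-6 - 0\right) 38\right)^{2}} = 114927 \cdot \frac{1}{487695} + \frac{80159}{\left(\left(-6 + 0\right) 38\right)^{2}} = \frac{38309}{162565} + \frac{80159}{\left(\left(-6\right) 38\right)^{2}} = \frac{38309}{162565} + \frac{80159}{\left(-228\right)^{2}} = \frac{38309}{162565} + \frac{80159}{51984} = \frac{15022502891}{8450778960}$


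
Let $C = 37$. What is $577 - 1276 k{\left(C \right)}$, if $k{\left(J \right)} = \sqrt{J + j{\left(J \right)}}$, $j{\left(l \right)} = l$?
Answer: $577 - 1276 \sqrt{74} \approx -10400.0$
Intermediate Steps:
$k{\left(J \right)} = \sqrt{2} \sqrt{J}$ ($k{\left(J \right)} = \sqrt{J + J} = \sqrt{2 J} = \sqrt{2} \sqrt{J}$)
$577 - 1276 k{\left(C \right)} = 577 - 1276 \sqrt{2} \sqrt{37} = 577 - 1276 \sqrt{74}$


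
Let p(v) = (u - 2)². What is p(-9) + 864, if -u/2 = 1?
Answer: 880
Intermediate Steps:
u = -2 (u = -2*1 = -2)
p(v) = 16 (p(v) = (-2 - 2)² = (-4)² = 16)
p(-9) + 864 = 16 + 864 = 880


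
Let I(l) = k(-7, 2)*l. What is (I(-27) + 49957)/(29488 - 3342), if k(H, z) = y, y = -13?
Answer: 25154/13073 ≈ 1.9241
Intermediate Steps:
k(H, z) = -13
I(l) = -13*l
(I(-27) + 49957)/(29488 - 3342) = (-13*(-27) + 49957)/(29488 - 3342) = (351 + 49957)/26146 = 50308*(1/26146) = 25154/13073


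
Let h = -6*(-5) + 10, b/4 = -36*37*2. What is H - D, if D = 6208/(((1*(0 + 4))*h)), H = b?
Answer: -53474/5 ≈ -10695.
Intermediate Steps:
b = -10656 (b = 4*(-36*37*2) = 4*(-1332*2) = 4*(-2664) = -10656)
h = 40 (h = 30 + 10 = 40)
H = -10656
D = 194/5 (D = 6208/(((1*(0 + 4))*40)) = 6208/(((1*4)*40)) = 6208/((4*40)) = 6208/160 = 6208*(1/160) = 194/5 ≈ 38.800)
H - D = -10656 - 1*194/5 = -10656 - 194/5 = -53474/5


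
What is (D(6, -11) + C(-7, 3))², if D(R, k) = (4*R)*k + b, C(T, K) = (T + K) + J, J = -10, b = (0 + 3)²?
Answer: 72361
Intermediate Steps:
b = 9 (b = 3² = 9)
C(T, K) = -10 + K + T (C(T, K) = (T + K) - 10 = (K + T) - 10 = -10 + K + T)
D(R, k) = 9 + 4*R*k (D(R, k) = (4*R)*k + 9 = 4*R*k + 9 = 9 + 4*R*k)
(D(6, -11) + C(-7, 3))² = ((9 + 4*6*(-11)) + (-10 + 3 - 7))² = ((9 - 264) - 14)² = (-255 - 14)² = (-269)² = 72361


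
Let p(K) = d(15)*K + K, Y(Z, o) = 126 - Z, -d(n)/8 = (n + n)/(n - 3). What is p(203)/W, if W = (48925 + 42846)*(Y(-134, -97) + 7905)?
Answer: -3857/749310215 ≈ -5.1474e-6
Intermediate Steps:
d(n) = -16*n/(-3 + n) (d(n) = -8*(n + n)/(n - 3) = -8*2*n/(-3 + n) = -16*n/(-3 + n))
W = 749310215 (W = (48925 + 42846)*((126 - 1*(-134)) + 7905) = 91771*((126 + 134) + 7905) = 91771*(260 + 7905) = 91771*8165 = 749310215)
p(K) = -19*K (p(K) = (-16*15/(-3 + 15))*K + K = (-16*15/12)*K + K = (-16*15*1/12)*K + K = -20*K + K = -19*K)
p(203)/W = -19*203/749310215 = -3857*1/749310215 = -3857/749310215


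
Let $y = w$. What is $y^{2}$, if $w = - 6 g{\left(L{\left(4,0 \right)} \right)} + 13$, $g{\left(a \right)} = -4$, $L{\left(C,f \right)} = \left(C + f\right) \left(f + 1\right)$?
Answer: $1369$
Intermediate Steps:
$L{\left(C,f \right)} = \left(1 + f\right) \left(C + f\right)$ ($L{\left(C,f \right)} = \left(C + f\right) \left(1 + f\right) = \left(1 + f\right) \left(C + f\right)$)
$w = 37$ ($w = \left(-6\right) \left(-4\right) + 13 = 24 + 13 = 37$)
$y = 37$
$y^{2} = 37^{2} = 1369$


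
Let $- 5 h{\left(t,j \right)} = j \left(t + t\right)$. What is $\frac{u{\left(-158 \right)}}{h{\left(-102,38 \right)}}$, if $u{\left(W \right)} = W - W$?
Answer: $0$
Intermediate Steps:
$u{\left(W \right)} = 0$
$h{\left(t,j \right)} = - \frac{2 j t}{5}$ ($h{\left(t,j \right)} = - \frac{j \left(t + t\right)}{5} = - \frac{j 2 t}{5} = - \frac{2 j t}{5}$)
$\frac{u{\left(-158 \right)}}{h{\left(-102,38 \right)}} = \frac{0}{\left(- \frac{2}{5}\right) 38 \left(-102\right)} = \frac{0}{\frac{7752}{5}} = 0 \cdot \frac{5}{7752} = 0$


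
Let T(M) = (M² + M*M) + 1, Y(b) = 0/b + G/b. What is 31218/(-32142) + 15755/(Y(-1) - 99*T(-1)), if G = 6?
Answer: -7816004/147561 ≈ -52.968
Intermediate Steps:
Y(b) = 6/b (Y(b) = 0/b + 6/b = 0 + 6/b = 6/b)
T(M) = 1 + 2*M² (T(M) = (M² + M²) + 1 = 2*M² + 1 = 1 + 2*M²)
31218/(-32142) + 15755/(Y(-1) - 99*T(-1)) = 31218/(-32142) + 15755/(6/(-1) - 99*(1 + 2*(-1)²)) = 31218*(-1/32142) + 15755/(6*(-1) - 99*(1 + 2*1)) = -473/487 + 15755/(-6 - 99*(1 + 2)) = -473/487 + 15755/(-6 - 99*3) = -473/487 + 15755/(-6 - 297) = -473/487 + 15755/(-303) = -473/487 + 15755*(-1/303) = -473/487 - 15755/303 = -7816004/147561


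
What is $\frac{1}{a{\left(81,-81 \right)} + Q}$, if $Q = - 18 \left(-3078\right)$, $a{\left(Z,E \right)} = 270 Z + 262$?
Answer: $\frac{1}{77536} \approx 1.2897 \cdot 10^{-5}$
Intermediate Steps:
$a{\left(Z,E \right)} = 262 + 270 Z$
$Q = 55404$ ($Q = \left(-1\right) \left(-55404\right) = 55404$)
$\frac{1}{a{\left(81,-81 \right)} + Q} = \frac{1}{\left(262 + 270 \cdot 81\right) + 55404} = \frac{1}{\left(262 + 21870\right) + 55404} = \frac{1}{22132 + 55404} = \frac{1}{77536}$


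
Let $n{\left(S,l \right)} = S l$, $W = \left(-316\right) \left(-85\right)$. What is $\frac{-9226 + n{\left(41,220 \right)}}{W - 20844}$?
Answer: $- \frac{103}{3008} \approx -0.034242$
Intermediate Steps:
$W = 26860$
$\frac{-9226 + n{\left(41,220 \right)}}{W - 20844} = \frac{-9226 + 41 \cdot 220}{26860 - 20844} = \frac{-9226 + 9020}{6016} = \left(-206\right) \frac{1}{6016} = - \frac{103}{3008}$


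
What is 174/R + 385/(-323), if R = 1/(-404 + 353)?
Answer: -2866687/323 ≈ -8875.2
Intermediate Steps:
R = -1/51 (R = 1/(-51) = -1/51 ≈ -0.019608)
174/R + 385/(-323) = 174/(-1/51) + 385/(-323) = 174*(-51) + 385*(-1/323) = -8874 - 385/323 = -2866687/323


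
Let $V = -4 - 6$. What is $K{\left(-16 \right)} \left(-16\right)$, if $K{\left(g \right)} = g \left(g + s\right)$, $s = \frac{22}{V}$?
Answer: $- \frac{23296}{5} \approx -4659.2$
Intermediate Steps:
$V = -10$
$s = - \frac{11}{5}$ ($s = \frac{22}{-10} = 22 \left(- \frac{1}{10}\right) = - \frac{11}{5} \approx -2.2$)
$K{\left(g \right)} = g \left(- \frac{11}{5} + g\right)$ ($K{\left(g \right)} = g \left(g - \frac{11}{5}\right) = g \left(- \frac{11}{5} + g\right)$)
$K{\left(-16 \right)} \left(-16\right) = \frac{1}{5} \left(-16\right) \left(-11 + 5 \left(-16\right)\right) \left(-16\right) = \frac{1}{5} \left(-16\right) \left(-11 - 80\right) \left(-16\right) = \frac{1}{5} \left(-16\right) \left(-91\right) \left(-16\right) = \frac{1456}{5} \left(-16\right) = - \frac{23296}{5}$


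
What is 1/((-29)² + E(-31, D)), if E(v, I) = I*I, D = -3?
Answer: 1/850 ≈ 0.0011765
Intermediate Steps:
E(v, I) = I²
1/((-29)² + E(-31, D)) = 1/((-29)² + (-3)²) = 1/(841 + 9) = 1/850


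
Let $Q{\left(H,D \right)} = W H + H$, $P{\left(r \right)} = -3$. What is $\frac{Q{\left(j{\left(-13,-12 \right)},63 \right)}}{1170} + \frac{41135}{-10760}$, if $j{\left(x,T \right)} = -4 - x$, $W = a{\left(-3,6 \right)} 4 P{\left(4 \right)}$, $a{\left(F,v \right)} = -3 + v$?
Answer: $- \frac{114483}{27976} \approx -4.0922$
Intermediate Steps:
$W = -36$ ($W = \left(-3 + 6\right) 4 \left(-3\right) = 3 \cdot 4 \left(-3\right) = 12 \left(-3\right) = -36$)
$Q{\left(H,D \right)} = - 35 H$ ($Q{\left(H,D \right)} = - 36 H + H = - 35 H$)
$\frac{Q{\left(j{\left(-13,-12 \right)},63 \right)}}{1170} + \frac{41135}{-10760} = \frac{\left(-35\right) \left(-4 - -13\right)}{1170} + \frac{41135}{-10760} = - 35 \left(-4 + 13\right) \frac{1}{1170} + 41135 \left(- \frac{1}{10760}\right) = \left(-35\right) 9 \cdot \frac{1}{1170} - \frac{8227}{2152} = \left(-315\right) \frac{1}{1170} - \frac{8227}{2152} = - \frac{7}{26} - \frac{8227}{2152} = - \frac{114483}{27976}$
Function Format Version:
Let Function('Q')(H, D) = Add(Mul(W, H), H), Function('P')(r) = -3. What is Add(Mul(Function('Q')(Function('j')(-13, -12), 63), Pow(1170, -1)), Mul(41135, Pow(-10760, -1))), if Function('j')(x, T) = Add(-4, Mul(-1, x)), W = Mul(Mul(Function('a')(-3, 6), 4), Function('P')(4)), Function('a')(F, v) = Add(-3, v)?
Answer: Rational(-114483, 27976) ≈ -4.0922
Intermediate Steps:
W = -36 (W = Mul(Mul(Add(-3, 6), 4), -3) = Mul(Mul(3, 4), -3) = Mul(12, -3) = -36)
Function('Q')(H, D) = Mul(-35, H) (Function('Q')(H, D) = Add(Mul(-36, H), H) = Mul(-35, H))
Add(Mul(Function('Q')(Function('j')(-13, -12), 63), Pow(1170, -1)), Mul(41135, Pow(-10760, -1))) = Add(Mul(Mul(-35, Add(-4, Mul(-1, -13))), Pow(1170, -1)), Mul(41135, Pow(-10760, -1))) = Add(Mul(Mul(-35, Add(-4, 13)), Rational(1, 1170)), Mul(41135, Rational(-1, 10760))) = Add(Mul(Mul(-35, 9), Rational(1, 1170)), Rational(-8227, 2152)) = Add(Mul(-315, Rational(1, 1170)), Rational(-8227, 2152)) = Add(Rational(-7, 26), Rational(-8227, 2152)) = Rational(-114483, 27976)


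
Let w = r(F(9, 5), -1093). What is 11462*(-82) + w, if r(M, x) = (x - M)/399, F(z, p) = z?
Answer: -19737622/21 ≈ -9.3989e+5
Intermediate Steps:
r(M, x) = -M/399 + x/399 (r(M, x) = (x - M)*(1/399) = -M/399 + x/399)
w = -58/21 (w = -1/399*9 + (1/399)*(-1093) = -3/133 - 1093/399 = -58/21 ≈ -2.7619)
11462*(-82) + w = 11462*(-82) - 58/21 = -939884 - 58/21 = -19737622/21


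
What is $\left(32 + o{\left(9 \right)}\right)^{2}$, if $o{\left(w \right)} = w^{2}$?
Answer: $12769$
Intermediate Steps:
$\left(32 + o{\left(9 \right)}\right)^{2} = \left(32 + 9^{2}\right)^{2} = \left(32 + 81\right)^{2} = 113^{2} = 12769$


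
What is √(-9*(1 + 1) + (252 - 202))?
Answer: 4*√2 ≈ 5.6569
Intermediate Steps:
√(-9*(1 + 1) + (252 - 202)) = √(-9*2 + 50) = √(-18 + 50) = √32 = 4*√2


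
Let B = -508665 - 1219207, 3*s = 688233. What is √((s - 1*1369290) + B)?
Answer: 3*I*√318639 ≈ 1693.4*I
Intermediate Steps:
s = 229411 (s = (⅓)*688233 = 229411)
B = -1727872
√((s - 1*1369290) + B) = √((229411 - 1*1369290) - 1727872) = √((229411 - 1369290) - 1727872) = √(-1139879 - 1727872) = √(-2867751) = 3*I*√318639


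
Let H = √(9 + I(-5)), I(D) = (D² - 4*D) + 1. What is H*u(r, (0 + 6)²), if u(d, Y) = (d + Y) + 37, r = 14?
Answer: 87*√55 ≈ 645.21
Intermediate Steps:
u(d, Y) = 37 + Y + d (u(d, Y) = (Y + d) + 37 = 37 + Y + d)
I(D) = 1 + D² - 4*D
H = √55 (H = √(9 + (1 + (-5)² - 4*(-5))) = √(9 + (1 + 25 + 20)) = √(9 + 46) = √55 ≈ 7.4162)
H*u(r, (0 + 6)²) = √55*(37 + (0 + 6)² + 14) = √55*(37 + 6² + 14) = √55*(37 + 36 + 14) = √55*87 = 87*√55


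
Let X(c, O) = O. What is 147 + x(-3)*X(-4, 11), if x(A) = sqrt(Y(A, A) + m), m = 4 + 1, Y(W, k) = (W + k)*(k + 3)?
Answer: 147 + 11*sqrt(5) ≈ 171.60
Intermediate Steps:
Y(W, k) = (3 + k)*(W + k) (Y(W, k) = (W + k)*(3 + k) = (3 + k)*(W + k))
m = 5
x(A) = sqrt(5 + 2*A**2 + 6*A) (x(A) = sqrt((A**2 + 3*A + 3*A + A*A) + 5) = sqrt((A**2 + 3*A + 3*A + A**2) + 5) = sqrt((2*A**2 + 6*A) + 5) = sqrt(5 + 2*A**2 + 6*A))
147 + x(-3)*X(-4, 11) = 147 + sqrt(5 + 2*(-3)**2 + 6*(-3))*11 = 147 + sqrt(5 + 2*9 - 18)*11 = 147 + sqrt(5 + 18 - 18)*11 = 147 + sqrt(5)*11 = 147 + 11*sqrt(5)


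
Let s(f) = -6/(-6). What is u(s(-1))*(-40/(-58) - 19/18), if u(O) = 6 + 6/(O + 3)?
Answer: -955/348 ≈ -2.7443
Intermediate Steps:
s(f) = 1 (s(f) = -6*(-⅙) = 1)
u(O) = 6 + 6/(3 + O)
u(s(-1))*(-40/(-58) - 19/18) = (6*(4 + 1)/(3 + 1))*(-40/(-58) - 19/18) = (6*5/4)*(-40*(-1/58) - 19*1/18) = (6*(¼)*5)*(20/29 - 19/18) = (15/2)*(-191/522) = -955/348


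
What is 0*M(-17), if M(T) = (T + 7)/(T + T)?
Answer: 0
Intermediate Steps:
M(T) = (7 + T)/(2*T) (M(T) = (7 + T)/((2*T)) = (7 + T)*(1/(2*T)) = (7 + T)/(2*T))
0*M(-17) = 0*((½)*(7 - 17)/(-17)) = 0*((½)*(-1/17)*(-10)) = 0*(5/17) = 0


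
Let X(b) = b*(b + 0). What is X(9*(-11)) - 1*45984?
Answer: -36183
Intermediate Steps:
X(b) = b² (X(b) = b*b = b²)
X(9*(-11)) - 1*45984 = (9*(-11))² - 1*45984 = (-99)² - 45984 = 9801 - 45984 = -36183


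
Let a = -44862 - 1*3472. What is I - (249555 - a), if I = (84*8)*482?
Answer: 26015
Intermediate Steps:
a = -48334 (a = -44862 - 3472 = -48334)
I = 323904 (I = 672*482 = 323904)
I - (249555 - a) = 323904 - (249555 - 1*(-48334)) = 323904 - (249555 + 48334) = 323904 - 1*297889 = 323904 - 297889 = 26015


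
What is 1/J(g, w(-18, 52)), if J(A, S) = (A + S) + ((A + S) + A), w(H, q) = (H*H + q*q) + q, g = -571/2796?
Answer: 932/5740549 ≈ 0.00016235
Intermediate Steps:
g = -571/2796 (g = -571*1/2796 = -571/2796 ≈ -0.20422)
w(H, q) = q + H**2 + q**2 (w(H, q) = (H**2 + q**2) + q = q + H**2 + q**2)
J(A, S) = 2*S + 3*A (J(A, S) = (A + S) + (S + 2*A) = 2*S + 3*A)
1/J(g, w(-18, 52)) = 1/(2*(52 + (-18)**2 + 52**2) + 3*(-571/2796)) = 1/(2*(52 + 324 + 2704) - 571/932) = 1/(2*3080 - 571/932) = 1/(6160 - 571/932) = 1/(5740549/932) = 932/5740549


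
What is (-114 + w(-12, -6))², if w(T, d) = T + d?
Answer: 17424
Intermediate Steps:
(-114 + w(-12, -6))² = (-114 + (-12 - 6))² = (-114 - 18)² = (-132)² = 17424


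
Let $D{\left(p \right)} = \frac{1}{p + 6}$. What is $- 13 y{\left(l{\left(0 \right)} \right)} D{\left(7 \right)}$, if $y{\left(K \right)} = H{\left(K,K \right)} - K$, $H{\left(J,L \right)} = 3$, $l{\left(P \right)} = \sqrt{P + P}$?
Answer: $-3$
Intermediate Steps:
$l{\left(P \right)} = \sqrt{2} \sqrt{P}$ ($l{\left(P \right)} = \sqrt{2 P} = \sqrt{2} \sqrt{P}$)
$y{\left(K \right)} = 3 - K$
$D{\left(p \right)} = \frac{1}{6 + p}$
$- 13 y{\left(l{\left(0 \right)} \right)} D{\left(7 \right)} = \frac{\left(-13\right) \left(3 - \sqrt{2} \sqrt{0}\right)}{6 + 7} = \frac{\left(-13\right) \left(3 - \sqrt{2} \cdot 0\right)}{13} = - 13 \left(3 - 0\right) \frac{1}{13} = - 13 \left(3 + 0\right) \frac{1}{13} = \left(-13\right) 3 \cdot \frac{1}{13} = \left(-39\right) \frac{1}{13} = -3$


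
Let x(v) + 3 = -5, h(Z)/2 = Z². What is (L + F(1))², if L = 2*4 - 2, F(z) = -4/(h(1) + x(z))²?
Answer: 2809/81 ≈ 34.679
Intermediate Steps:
h(Z) = 2*Z²
x(v) = -8 (x(v) = -3 - 5 = -8)
F(z) = -⅑ (F(z) = -4/(2*1² - 8)² = -4/(2*1 - 8)² = -4/(2 - 8)² = -4/((-6)²) = -4/36 = -4*1/36 = -⅑)
L = 6 (L = 8 - 2 = 6)
(L + F(1))² = (6 - ⅑)² = (53/9)² = 2809/81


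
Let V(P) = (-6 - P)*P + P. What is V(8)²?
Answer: 10816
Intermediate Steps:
V(P) = P + P*(-6 - P) (V(P) = P*(-6 - P) + P = P + P*(-6 - P))
V(8)² = (-1*8*(5 + 8))² = (-1*8*13)² = (-104)² = 10816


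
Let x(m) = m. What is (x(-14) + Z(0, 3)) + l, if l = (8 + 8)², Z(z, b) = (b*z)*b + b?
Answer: 245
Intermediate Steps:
Z(z, b) = b + z*b² (Z(z, b) = z*b² + b = b + z*b²)
l = 256 (l = 16² = 256)
(x(-14) + Z(0, 3)) + l = (-14 + 3*(1 + 3*0)) + 256 = (-14 + 3*(1 + 0)) + 256 = (-14 + 3*1) + 256 = (-14 + 3) + 256 = -11 + 256 = 245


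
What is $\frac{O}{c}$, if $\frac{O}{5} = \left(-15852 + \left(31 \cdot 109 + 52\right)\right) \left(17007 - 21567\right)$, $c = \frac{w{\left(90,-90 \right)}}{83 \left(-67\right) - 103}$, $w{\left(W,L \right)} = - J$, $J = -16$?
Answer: $-100252375200$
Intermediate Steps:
$w{\left(W,L \right)} = 16$ ($w{\left(W,L \right)} = \left(-1\right) \left(-16\right) = 16$)
$c = - \frac{1}{354}$ ($c = \frac{16}{83 \left(-67\right) - 103} = \frac{16}{-5561 - 103} = \frac{16}{-5664} = 16 \left(- \frac{1}{5664}\right) = - \frac{1}{354} \approx -0.0028249$)
$O = 283198800$ ($O = 5 \left(-15852 + \left(31 \cdot 109 + 52\right)\right) \left(17007 - 21567\right) = 5 \left(-15852 + \left(3379 + 52\right)\right) \left(-4560\right) = 5 \left(-15852 + 3431\right) \left(-4560\right) = 5 \left(\left(-12421\right) \left(-4560\right)\right) = 5 \cdot 56639760 = 283198800$)
$\frac{O}{c} = \frac{283198800}{- \frac{1}{354}} = 283198800 \left(-354\right) = -100252375200$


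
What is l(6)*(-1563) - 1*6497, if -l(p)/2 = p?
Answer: 12259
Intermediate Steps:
l(p) = -2*p
l(6)*(-1563) - 1*6497 = -2*6*(-1563) - 1*6497 = -12*(-1563) - 6497 = 18756 - 6497 = 12259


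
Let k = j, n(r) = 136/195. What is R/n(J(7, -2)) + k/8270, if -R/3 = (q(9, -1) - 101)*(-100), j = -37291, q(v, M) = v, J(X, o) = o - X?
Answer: -5564276447/140590 ≈ -39578.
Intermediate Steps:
R = -27600 (R = -3*(9 - 101)*(-100) = -(-276)*(-100) = -3*9200 = -27600)
n(r) = 136/195 (n(r) = 136*(1/195) = 136/195)
k = -37291
R/n(J(7, -2)) + k/8270 = -27600/136/195 - 37291/8270 = -27600*195/136 - 37291*1/8270 = -672750/17 - 37291/8270 = -5564276447/140590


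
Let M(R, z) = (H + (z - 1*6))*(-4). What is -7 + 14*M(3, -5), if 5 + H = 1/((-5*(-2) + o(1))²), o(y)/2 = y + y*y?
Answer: 6221/7 ≈ 888.71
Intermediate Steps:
o(y) = 2*y + 2*y² (o(y) = 2*(y + y*y) = 2*(y + y²) = 2*y + 2*y²)
H = -979/196 (H = -5 + 1/((-5*(-2) + 2*1*(1 + 1))²) = -5 + 1/((10 + 2*1*2)²) = -5 + 1/((10 + 4)²) = -5 + 1/(14²) = -5 + 1/196 = -979/196 ≈ -4.9949)
M(R, z) = 2155/49 - 4*z (M(R, z) = (-979/196 + (z - 1*6))*(-4) = (-979/196 + (z - 6))*(-4) = (-979/196 + (-6 + z))*(-4) = (-2155/196 + z)*(-4) = 2155/49 - 4*z)
-7 + 14*M(3, -5) = -7 + 14*(2155/49 - 4*(-5)) = -7 + 14*(2155/49 + 20) = -7 + 14*(3135/49) = -7 + 6270/7 = 6221/7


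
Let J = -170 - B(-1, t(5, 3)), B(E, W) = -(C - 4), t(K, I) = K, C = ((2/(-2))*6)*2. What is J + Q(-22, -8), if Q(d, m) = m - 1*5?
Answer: -199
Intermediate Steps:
C = -12 (C = ((2*(-½))*6)*2 = -1*6*2 = -6*2 = -12)
B(E, W) = 16 (B(E, W) = -(-12 - 4) = -1*(-16) = 16)
Q(d, m) = -5 + m (Q(d, m) = m - 5 = -5 + m)
J = -186 (J = -170 - 1*16 = -170 - 16 = -186)
J + Q(-22, -8) = -186 + (-5 - 8) = -186 - 13 = -199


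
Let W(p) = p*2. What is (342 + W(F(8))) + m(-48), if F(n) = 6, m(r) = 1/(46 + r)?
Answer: 707/2 ≈ 353.50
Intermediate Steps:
W(p) = 2*p
(342 + W(F(8))) + m(-48) = (342 + 2*6) + 1/(46 - 48) = (342 + 12) + 1/(-2) = 354 - ½ = 707/2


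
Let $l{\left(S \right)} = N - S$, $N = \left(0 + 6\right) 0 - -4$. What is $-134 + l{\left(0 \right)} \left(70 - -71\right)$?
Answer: $430$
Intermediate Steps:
$N = 4$ ($N = 6 \cdot 0 + 4 = 0 + 4 = 4$)
$l{\left(S \right)} = 4 - S$
$-134 + l{\left(0 \right)} \left(70 - -71\right) = -134 + \left(4 - 0\right) \left(70 - -71\right) = -134 + \left(4 + 0\right) \left(70 + 71\right) = -134 + 4 \cdot 141 = -134 + 564 = 430$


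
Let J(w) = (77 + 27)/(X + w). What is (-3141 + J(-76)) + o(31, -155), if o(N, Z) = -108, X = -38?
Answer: -185245/57 ≈ -3249.9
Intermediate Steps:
J(w) = 104/(-38 + w) (J(w) = (77 + 27)/(-38 + w) = 104/(-38 + w))
(-3141 + J(-76)) + o(31, -155) = (-3141 + 104/(-38 - 76)) - 108 = (-3141 + 104/(-114)) - 108 = (-3141 + 104*(-1/114)) - 108 = (-3141 - 52/57) - 108 = -179089/57 - 108 = -185245/57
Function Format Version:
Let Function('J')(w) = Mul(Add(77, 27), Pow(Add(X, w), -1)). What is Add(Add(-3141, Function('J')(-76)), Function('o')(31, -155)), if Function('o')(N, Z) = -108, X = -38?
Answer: Rational(-185245, 57) ≈ -3249.9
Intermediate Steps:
Function('J')(w) = Mul(104, Pow(Add(-38, w), -1)) (Function('J')(w) = Mul(Add(77, 27), Pow(Add(-38, w), -1)) = Mul(104, Pow(Add(-38, w), -1)))
Add(Add(-3141, Function('J')(-76)), Function('o')(31, -155)) = Add(Add(-3141, Mul(104, Pow(Add(-38, -76), -1))), -108) = Add(Add(-3141, Mul(104, Pow(-114, -1))), -108) = Add(Add(-3141, Mul(104, Rational(-1, 114))), -108) = Add(Add(-3141, Rational(-52, 57)), -108) = Add(Rational(-179089, 57), -108) = Rational(-185245, 57)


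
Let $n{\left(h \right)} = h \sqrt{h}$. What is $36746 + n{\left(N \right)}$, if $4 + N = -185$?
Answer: $36746 - 567 i \sqrt{21} \approx 36746.0 - 2598.3 i$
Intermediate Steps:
$N = -189$ ($N = -4 - 185 = -189$)
$n{\left(h \right)} = h^{\frac{3}{2}}$
$36746 + n{\left(N \right)} = 36746 + \left(-189\right)^{\frac{3}{2}} = 36746 - 567 i \sqrt{21}$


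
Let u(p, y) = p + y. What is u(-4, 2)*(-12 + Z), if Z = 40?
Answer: -56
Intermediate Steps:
u(-4, 2)*(-12 + Z) = (-4 + 2)*(-12 + 40) = -2*28 = -56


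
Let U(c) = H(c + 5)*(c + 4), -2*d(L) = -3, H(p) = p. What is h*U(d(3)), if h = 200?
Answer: 7150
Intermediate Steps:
d(L) = 3/2 (d(L) = -1/2*(-3) = 3/2)
U(c) = (4 + c)*(5 + c) (U(c) = (c + 5)*(c + 4) = (5 + c)*(4 + c) = (4 + c)*(5 + c))
h*U(d(3)) = 200*((4 + 3/2)*(5 + 3/2)) = 200*((11/2)*(13/2)) = 200*(143/4) = 7150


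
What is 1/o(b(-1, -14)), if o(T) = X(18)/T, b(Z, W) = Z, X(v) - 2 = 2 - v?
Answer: 1/14 ≈ 0.071429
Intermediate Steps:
X(v) = 4 - v (X(v) = 2 + (2 - v) = 4 - v)
o(T) = -14/T (o(T) = (4 - 1*18)/T = (4 - 18)/T = -14/T)
1/o(b(-1, -14)) = 1/(-14/(-1)) = 1/(-14*(-1)) = 1/14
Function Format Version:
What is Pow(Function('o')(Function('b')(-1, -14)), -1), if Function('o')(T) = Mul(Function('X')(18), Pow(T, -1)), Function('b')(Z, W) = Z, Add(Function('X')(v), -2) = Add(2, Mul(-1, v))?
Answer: Rational(1, 14) ≈ 0.071429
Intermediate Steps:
Function('X')(v) = Add(4, Mul(-1, v)) (Function('X')(v) = Add(2, Add(2, Mul(-1, v))) = Add(4, Mul(-1, v)))
Function('o')(T) = Mul(-14, Pow(T, -1)) (Function('o')(T) = Mul(Add(4, Mul(-1, 18)), Pow(T, -1)) = Mul(Add(4, -18), Pow(T, -1)) = Mul(-14, Pow(T, -1)))
Pow(Function('o')(Function('b')(-1, -14)), -1) = Pow(Mul(-14, Pow(-1, -1)), -1) = Pow(Mul(-14, -1), -1) = Pow(14, -1) = Rational(1, 14)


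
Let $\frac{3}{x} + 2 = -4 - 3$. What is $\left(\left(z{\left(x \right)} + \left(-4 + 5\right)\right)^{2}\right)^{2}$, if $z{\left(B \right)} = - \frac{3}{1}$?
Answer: $16$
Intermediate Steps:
$x = - \frac{1}{3}$ ($x = \frac{3}{-2 - 7} = \frac{3}{-9} = 3 \left(- \frac{1}{9}\right) = - \frac{1}{3} \approx -0.33333$)
$z{\left(B \right)} = -3$ ($z{\left(B \right)} = \left(-3\right) 1 = -3$)
$\left(\left(z{\left(x \right)} + \left(-4 + 5\right)\right)^{2}\right)^{2} = \left(\left(-3 + \left(-4 + 5\right)\right)^{2}\right)^{2} = \left(\left(-3 + 1\right)^{2}\right)^{2} = \left(\left(-2\right)^{2}\right)^{2} = 4^{2} = 16$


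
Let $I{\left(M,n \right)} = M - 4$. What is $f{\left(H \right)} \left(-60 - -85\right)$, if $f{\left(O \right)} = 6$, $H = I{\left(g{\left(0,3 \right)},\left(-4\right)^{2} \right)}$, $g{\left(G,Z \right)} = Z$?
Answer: $150$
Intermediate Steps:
$I{\left(M,n \right)} = -4 + M$
$H = -1$ ($H = -4 + 3 = -1$)
$f{\left(H \right)} \left(-60 - -85\right) = 6 \left(-60 - -85\right) = 6 \left(-60 + 85\right) = 6 \cdot 25 = 150$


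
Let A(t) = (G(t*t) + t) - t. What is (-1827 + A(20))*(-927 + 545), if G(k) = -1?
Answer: 698296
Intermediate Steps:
A(t) = -1 (A(t) = (-1 + t) - t = -1)
(-1827 + A(20))*(-927 + 545) = (-1827 - 1)*(-927 + 545) = -1828*(-382) = 698296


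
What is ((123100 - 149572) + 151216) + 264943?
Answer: 389687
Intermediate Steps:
((123100 - 149572) + 151216) + 264943 = (-26472 + 151216) + 264943 = 124744 + 264943 = 389687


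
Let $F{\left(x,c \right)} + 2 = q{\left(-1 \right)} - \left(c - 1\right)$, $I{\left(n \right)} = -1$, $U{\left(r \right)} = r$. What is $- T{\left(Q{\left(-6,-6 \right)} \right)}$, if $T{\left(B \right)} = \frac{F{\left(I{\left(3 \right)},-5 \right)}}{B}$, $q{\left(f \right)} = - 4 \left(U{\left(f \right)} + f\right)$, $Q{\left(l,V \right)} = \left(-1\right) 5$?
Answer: $\frac{12}{5} \approx 2.4$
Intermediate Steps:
$Q{\left(l,V \right)} = -5$
$q{\left(f \right)} = - 8 f$ ($q{\left(f \right)} = - 4 \left(f + f\right) = - 4 \cdot 2 f = - 8 f$)
$F{\left(x,c \right)} = 7 - c$ ($F{\left(x,c \right)} = -2 - \left(-9 + c\right) = 7 - c$)
$T{\left(B \right)} = \frac{12}{B}$ ($T{\left(B \right)} = \frac{7 - -5}{B} = \frac{7 + 5}{B} = \frac{12}{B}$)
$- T{\left(Q{\left(-6,-6 \right)} \right)} = - \frac{12}{-5} = - \frac{12 \left(-1\right)}{5} = \left(-1\right) \left(- \frac{12}{5}\right) = \frac{12}{5}$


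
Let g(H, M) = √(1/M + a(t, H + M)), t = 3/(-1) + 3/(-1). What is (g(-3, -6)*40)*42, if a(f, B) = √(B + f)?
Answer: 280*√(-6 + 36*I*√15) ≈ 2288.1 + 2388.7*I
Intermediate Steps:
t = -6 (t = 3*(-1) + 3*(-1) = -3 - 3 = -6)
g(H, M) = √(1/M + √(-6 + H + M)) (g(H, M) = √(1/M + √((H + M) - 6)) = √(1/M + √(-6 + H + M)))
(g(-3, -6)*40)*42 = (√(1/(-6) + √(-6 - 3 - 6))*40)*42 = (√(-⅙ + √(-15))*40)*42 = (√(-⅙ + I*√15)*40)*42 = (40*√(-⅙ + I*√15))*42 = 1680*√(-⅙ + I*√15)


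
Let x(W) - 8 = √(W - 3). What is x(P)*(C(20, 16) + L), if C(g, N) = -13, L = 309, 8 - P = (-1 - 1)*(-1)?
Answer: 2368 + 296*√3 ≈ 2880.7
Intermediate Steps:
P = 6 (P = 8 - (-1 - 1)*(-1) = 8 - (-2)*(-1) = 8 - 1*2 = 8 - 2 = 6)
x(W) = 8 + √(-3 + W) (x(W) = 8 + √(W - 3) = 8 + √(-3 + W))
x(P)*(C(20, 16) + L) = (8 + √(-3 + 6))*(-13 + 309) = (8 + √3)*296 = 2368 + 296*√3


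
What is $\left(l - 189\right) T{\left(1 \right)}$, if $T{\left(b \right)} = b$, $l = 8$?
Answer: $-181$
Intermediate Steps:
$\left(l - 189\right) T{\left(1 \right)} = \left(8 - 189\right) 1 = \left(-181\right) 1 = -181$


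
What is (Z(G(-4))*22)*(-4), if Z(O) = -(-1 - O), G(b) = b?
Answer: 264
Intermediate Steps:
Z(O) = 1 + O
(Z(G(-4))*22)*(-4) = ((1 - 4)*22)*(-4) = -3*22*(-4) = -66*(-4) = 264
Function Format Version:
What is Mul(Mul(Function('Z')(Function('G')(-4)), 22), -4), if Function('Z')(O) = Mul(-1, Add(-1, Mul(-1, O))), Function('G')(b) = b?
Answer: 264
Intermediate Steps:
Function('Z')(O) = Add(1, O)
Mul(Mul(Function('Z')(Function('G')(-4)), 22), -4) = Mul(Mul(Add(1, -4), 22), -4) = Mul(Mul(-3, 22), -4) = Mul(-66, -4) = 264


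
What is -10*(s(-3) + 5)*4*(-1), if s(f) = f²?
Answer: 560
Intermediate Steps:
-10*(s(-3) + 5)*4*(-1) = -10*((-3)² + 5)*4*(-1) = -10*(9 + 5)*4*(-1) = -140*4*(-1) = -10*56*(-1) = -560*(-1) = 560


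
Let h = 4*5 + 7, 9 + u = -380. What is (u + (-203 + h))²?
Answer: 319225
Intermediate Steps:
u = -389 (u = -9 - 380 = -389)
h = 27 (h = 20 + 7 = 27)
(u + (-203 + h))² = (-389 + (-203 + 27))² = (-389 - 176)² = (-565)² = 319225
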